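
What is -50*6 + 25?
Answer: -275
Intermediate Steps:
-50*6 + 25 = -300 + 25 = -275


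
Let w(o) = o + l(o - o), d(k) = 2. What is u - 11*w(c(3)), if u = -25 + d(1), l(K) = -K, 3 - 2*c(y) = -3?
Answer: -56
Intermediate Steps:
c(y) = 3 (c(y) = 3/2 - ½*(-3) = 3/2 + 3/2 = 3)
w(o) = o (w(o) = o - (o - o) = o - 1*0 = o + 0 = o)
u = -23 (u = -25 + 2 = -23)
u - 11*w(c(3)) = -23 - 11*3 = -23 - 33 = -56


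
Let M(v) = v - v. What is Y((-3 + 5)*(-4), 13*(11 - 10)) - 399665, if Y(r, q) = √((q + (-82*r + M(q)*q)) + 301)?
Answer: -399665 + √970 ≈ -3.9963e+5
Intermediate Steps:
M(v) = 0
Y(r, q) = √(301 + q - 82*r) (Y(r, q) = √((q + (-82*r + 0*q)) + 301) = √((q + (-82*r + 0)) + 301) = √((q - 82*r) + 301) = √(301 + q - 82*r))
Y((-3 + 5)*(-4), 13*(11 - 10)) - 399665 = √(301 + 13*(11 - 10) - 82*(-3 + 5)*(-4)) - 399665 = √(301 + 13*1 - 164*(-4)) - 399665 = √(301 + 13 - 82*(-8)) - 399665 = √(301 + 13 + 656) - 399665 = √970 - 399665 = -399665 + √970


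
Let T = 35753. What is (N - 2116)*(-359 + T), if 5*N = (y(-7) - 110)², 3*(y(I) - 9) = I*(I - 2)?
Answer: -29589384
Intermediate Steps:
y(I) = 9 + I*(-2 + I)/3 (y(I) = 9 + (I*(I - 2))/3 = 9 + (I*(-2 + I))/3 = 9 + I*(-2 + I)/3)
N = 1280 (N = ((9 - ⅔*(-7) + (⅓)*(-7)²) - 110)²/5 = ((9 + 14/3 + (⅓)*49) - 110)²/5 = ((9 + 14/3 + 49/3) - 110)²/5 = (30 - 110)²/5 = (⅕)*(-80)² = (⅕)*6400 = 1280)
(N - 2116)*(-359 + T) = (1280 - 2116)*(-359 + 35753) = -836*35394 = -29589384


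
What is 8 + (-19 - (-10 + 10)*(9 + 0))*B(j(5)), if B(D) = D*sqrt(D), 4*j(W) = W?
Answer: 8 - 95*sqrt(5)/8 ≈ -18.553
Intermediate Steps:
j(W) = W/4
B(D) = D**(3/2)
8 + (-19 - (-10 + 10)*(9 + 0))*B(j(5)) = 8 + (-19 - (-10 + 10)*(9 + 0))*((1/4)*5)**(3/2) = 8 + (-19 - 0*9)*(5/4)**(3/2) = 8 + (-19 - 1*0)*(5*sqrt(5)/8) = 8 + (-19 + 0)*(5*sqrt(5)/8) = 8 - 95*sqrt(5)/8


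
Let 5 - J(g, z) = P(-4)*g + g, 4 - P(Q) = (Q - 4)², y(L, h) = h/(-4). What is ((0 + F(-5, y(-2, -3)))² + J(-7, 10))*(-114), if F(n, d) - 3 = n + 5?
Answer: 45486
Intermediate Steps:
y(L, h) = -h/4 (y(L, h) = h*(-¼) = -h/4)
P(Q) = 4 - (-4 + Q)² (P(Q) = 4 - (Q - 4)² = 4 - (-4 + Q)²)
J(g, z) = 5 + 59*g (J(g, z) = 5 - ((4 - (-4 - 4)²)*g + g) = 5 - ((4 - 1*(-8)²)*g + g) = 5 - ((4 - 1*64)*g + g) = 5 - ((4 - 64)*g + g) = 5 - (-60*g + g) = 5 - (-59)*g = 5 + 59*g)
F(n, d) = 8 + n (F(n, d) = 3 + (n + 5) = 3 + (5 + n) = 8 + n)
((0 + F(-5, y(-2, -3)))² + J(-7, 10))*(-114) = ((0 + (8 - 5))² + (5 + 59*(-7)))*(-114) = ((0 + 3)² + (5 - 413))*(-114) = (3² - 408)*(-114) = (9 - 408)*(-114) = -399*(-114) = 45486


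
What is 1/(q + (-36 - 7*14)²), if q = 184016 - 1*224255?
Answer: -1/22283 ≈ -4.4877e-5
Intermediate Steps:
q = -40239 (q = 184016 - 224255 = -40239)
1/(q + (-36 - 7*14)²) = 1/(-40239 + (-36 - 7*14)²) = 1/(-40239 + (-36 - 98)²) = 1/(-40239 + (-134)²) = 1/(-40239 + 17956) = 1/(-22283) = -1/22283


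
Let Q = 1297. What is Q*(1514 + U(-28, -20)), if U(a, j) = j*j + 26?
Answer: 2516180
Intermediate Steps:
U(a, j) = 26 + j² (U(a, j) = j² + 26 = 26 + j²)
Q*(1514 + U(-28, -20)) = 1297*(1514 + (26 + (-20)²)) = 1297*(1514 + (26 + 400)) = 1297*(1514 + 426) = 1297*1940 = 2516180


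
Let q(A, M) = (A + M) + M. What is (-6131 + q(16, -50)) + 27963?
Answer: 21748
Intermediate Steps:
q(A, M) = A + 2*M
(-6131 + q(16, -50)) + 27963 = (-6131 + (16 + 2*(-50))) + 27963 = (-6131 + (16 - 100)) + 27963 = (-6131 - 84) + 27963 = -6215 + 27963 = 21748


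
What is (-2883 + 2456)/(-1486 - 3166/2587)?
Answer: 1104649/3847448 ≈ 0.28711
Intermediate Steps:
(-2883 + 2456)/(-1486 - 3166/2587) = -427/(-1486 - 3166*1/2587) = -427/(-1486 - 3166/2587) = -427/(-3847448/2587) = -427*(-2587/3847448) = 1104649/3847448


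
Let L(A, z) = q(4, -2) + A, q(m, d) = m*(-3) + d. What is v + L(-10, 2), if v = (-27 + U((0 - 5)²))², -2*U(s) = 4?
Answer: 817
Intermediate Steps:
q(m, d) = d - 3*m (q(m, d) = -3*m + d = d - 3*m)
U(s) = -2 (U(s) = -½*4 = -2)
L(A, z) = -14 + A (L(A, z) = (-2 - 3*4) + A = (-2 - 12) + A = -14 + A)
v = 841 (v = (-27 - 2)² = (-29)² = 841)
v + L(-10, 2) = 841 + (-14 - 10) = 841 - 24 = 817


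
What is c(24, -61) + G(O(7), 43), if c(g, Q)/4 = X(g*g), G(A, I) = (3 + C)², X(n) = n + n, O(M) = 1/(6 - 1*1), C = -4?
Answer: 4609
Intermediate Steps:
O(M) = ⅕ (O(M) = 1/(6 - 1) = 1/5 = ⅕)
X(n) = 2*n
G(A, I) = 1 (G(A, I) = (3 - 4)² = (-1)² = 1)
c(g, Q) = 8*g² (c(g, Q) = 4*(2*(g*g)) = 4*(2*g²) = 8*g²)
c(24, -61) + G(O(7), 43) = 8*24² + 1 = 8*576 + 1 = 4608 + 1 = 4609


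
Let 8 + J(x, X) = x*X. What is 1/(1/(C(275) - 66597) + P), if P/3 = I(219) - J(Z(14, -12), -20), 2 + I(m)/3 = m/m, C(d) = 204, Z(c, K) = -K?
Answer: 66393/48798854 ≈ 0.0013605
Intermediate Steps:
I(m) = -3 (I(m) = -6 + 3*(m/m) = -6 + 3*1 = -6 + 3 = -3)
J(x, X) = -8 + X*x (J(x, X) = -8 + x*X = -8 + X*x)
P = 735 (P = 3*(-3 - (-8 - (-20)*(-12))) = 3*(-3 - (-8 - 20*12)) = 3*(-3 - (-8 - 240)) = 3*(-3 - 1*(-248)) = 3*(-3 + 248) = 3*245 = 735)
1/(1/(C(275) - 66597) + P) = 1/(1/(204 - 66597) + 735) = 1/(1/(-66393) + 735) = 1/(-1/66393 + 735) = 1/(48798854/66393) = 66393/48798854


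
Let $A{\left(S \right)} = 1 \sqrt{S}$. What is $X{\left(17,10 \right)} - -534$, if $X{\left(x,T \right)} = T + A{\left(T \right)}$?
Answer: $544 + \sqrt{10} \approx 547.16$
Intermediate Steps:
$A{\left(S \right)} = \sqrt{S}$
$X{\left(x,T \right)} = T + \sqrt{T}$
$X{\left(17,10 \right)} - -534 = \left(10 + \sqrt{10}\right) - -534 = \left(10 + \sqrt{10}\right) + 534 = 544 + \sqrt{10}$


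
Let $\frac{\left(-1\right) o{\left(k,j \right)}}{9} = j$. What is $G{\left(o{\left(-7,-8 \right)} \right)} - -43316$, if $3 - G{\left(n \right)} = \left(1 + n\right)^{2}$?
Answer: $37990$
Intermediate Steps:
$o{\left(k,j \right)} = - 9 j$
$G{\left(n \right)} = 3 - \left(1 + n\right)^{2}$
$G{\left(o{\left(-7,-8 \right)} \right)} - -43316 = \left(3 - \left(1 - -72\right)^{2}\right) - -43316 = \left(3 - \left(1 + 72\right)^{2}\right) + 43316 = \left(3 - 73^{2}\right) + 43316 = \left(3 - 5329\right) + 43316 = -5326 + 43316 = 37990$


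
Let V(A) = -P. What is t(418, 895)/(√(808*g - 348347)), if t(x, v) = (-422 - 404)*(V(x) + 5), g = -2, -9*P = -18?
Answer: 2478*I*√349963/349963 ≈ 4.1888*I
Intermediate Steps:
P = 2 (P = -⅑*(-18) = 2)
V(A) = -2 (V(A) = -1*2 = -2)
t(x, v) = -2478 (t(x, v) = (-422 - 404)*(-2 + 5) = -826*3 = -2478)
t(418, 895)/(√(808*g - 348347)) = -2478/√(808*(-2) - 348347) = -2478/√(-1616 - 348347) = -2478*(-I*√349963/349963) = -(-2478)*I*√349963/349963 = 2478*I*√349963/349963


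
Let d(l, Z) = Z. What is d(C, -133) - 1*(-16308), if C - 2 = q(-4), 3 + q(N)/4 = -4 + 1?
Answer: 16175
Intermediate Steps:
q(N) = -24 (q(N) = -12 + 4*(-4 + 1) = -12 + 4*(-3) = -12 - 12 = -24)
C = -22 (C = 2 - 24 = -22)
d(C, -133) - 1*(-16308) = -133 - 1*(-16308) = -133 + 16308 = 16175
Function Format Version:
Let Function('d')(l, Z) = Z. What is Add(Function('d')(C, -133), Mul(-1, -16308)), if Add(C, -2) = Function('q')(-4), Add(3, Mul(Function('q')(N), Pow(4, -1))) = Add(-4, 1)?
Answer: 16175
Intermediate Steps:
Function('q')(N) = -24 (Function('q')(N) = Add(-12, Mul(4, Add(-4, 1))) = Add(-12, Mul(4, -3)) = Add(-12, -12) = -24)
C = -22 (C = Add(2, -24) = -22)
Add(Function('d')(C, -133), Mul(-1, -16308)) = Add(-133, Mul(-1, -16308)) = Add(-133, 16308) = 16175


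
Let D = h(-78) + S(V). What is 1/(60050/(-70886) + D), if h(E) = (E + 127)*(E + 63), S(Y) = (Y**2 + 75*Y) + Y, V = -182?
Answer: 35443/657685726 ≈ 5.3890e-5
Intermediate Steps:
S(Y) = Y**2 + 76*Y
h(E) = (63 + E)*(127 + E) (h(E) = (127 + E)*(63 + E) = (63 + E)*(127 + E))
D = 18557 (D = (8001 + (-78)**2 + 190*(-78)) - 182*(76 - 182) = (8001 + 6084 - 14820) - 182*(-106) = -735 + 19292 = 18557)
1/(60050/(-70886) + D) = 1/(60050/(-70886) + 18557) = 1/(60050*(-1/70886) + 18557) = 1/(-30025/35443 + 18557) = 1/(657685726/35443) = 35443/657685726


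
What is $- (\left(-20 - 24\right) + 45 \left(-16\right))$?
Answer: $764$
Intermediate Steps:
$- (\left(-20 - 24\right) + 45 \left(-16\right)) = - (-44 - 720) = \left(-1\right) \left(-764\right) = 764$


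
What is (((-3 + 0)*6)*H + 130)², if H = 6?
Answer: 484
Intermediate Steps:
(((-3 + 0)*6)*H + 130)² = (((-3 + 0)*6)*6 + 130)² = (-3*6*6 + 130)² = (-18*6 + 130)² = (-108 + 130)² = 22² = 484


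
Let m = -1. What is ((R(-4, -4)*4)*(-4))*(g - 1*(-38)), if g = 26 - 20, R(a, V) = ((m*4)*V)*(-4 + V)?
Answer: 90112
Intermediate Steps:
R(a, V) = -4*V*(-4 + V) (R(a, V) = ((-1*4)*V)*(-4 + V) = (-4*V)*(-4 + V) = -4*V*(-4 + V))
g = 6
((R(-4, -4)*4)*(-4))*(g - 1*(-38)) = (((4*(-4)*(4 - 1*(-4)))*4)*(-4))*(6 - 1*(-38)) = (((4*(-4)*(4 + 4))*4)*(-4))*(6 + 38) = (((4*(-4)*8)*4)*(-4))*44 = (-128*4*(-4))*44 = -512*(-4)*44 = 2048*44 = 90112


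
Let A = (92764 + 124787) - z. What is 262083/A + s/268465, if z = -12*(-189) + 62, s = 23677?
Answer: 75455900212/57779305765 ≈ 1.3059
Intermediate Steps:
z = 2330 (z = 2268 + 62 = 2330)
A = 215221 (A = (92764 + 124787) - 1*2330 = 217551 - 2330 = 215221)
262083/A + s/268465 = 262083/215221 + 23677/268465 = 75455900212/57779305765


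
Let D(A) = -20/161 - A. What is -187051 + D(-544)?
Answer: -30027647/161 ≈ -1.8651e+5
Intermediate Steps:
D(A) = -20/161 - A (D(A) = -20*1/161 - A = -20/161 - A)
-187051 + D(-544) = -187051 + (-20/161 - 1*(-544)) = -187051 + (-20/161 + 544) = -187051 + 87564/161 = -30027647/161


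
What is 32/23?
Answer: 32/23 ≈ 1.3913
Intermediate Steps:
32/23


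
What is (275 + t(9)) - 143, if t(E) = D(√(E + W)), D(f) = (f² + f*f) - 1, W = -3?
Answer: 143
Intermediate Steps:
D(f) = -1 + 2*f² (D(f) = (f² + f²) - 1 = 2*f² - 1 = -1 + 2*f²)
t(E) = -7 + 2*E (t(E) = -1 + 2*(√(E - 3))² = -1 + 2*(√(-3 + E))² = -1 + 2*(-3 + E) = -1 + (-6 + 2*E) = -7 + 2*E)
(275 + t(9)) - 143 = (275 + (-7 + 2*9)) - 143 = (275 + (-7 + 18)) - 143 = (275 + 11) - 143 = 286 - 143 = 143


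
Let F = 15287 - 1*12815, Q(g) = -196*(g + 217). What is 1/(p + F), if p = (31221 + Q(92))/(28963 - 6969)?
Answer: 21994/54339825 ≈ 0.00040475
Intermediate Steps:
Q(g) = -42532 - 196*g (Q(g) = -196*(217 + g) = -42532 - 196*g)
F = 2472 (F = 15287 - 12815 = 2472)
p = -29343/21994 (p = (31221 + (-42532 - 196*92))/(28963 - 6969) = (31221 + (-42532 - 18032))/21994 = (31221 - 60564)*(1/21994) = -29343*1/21994 = -29343/21994 ≈ -1.3341)
1/(p + F) = 1/(-29343/21994 + 2472) = 1/(54339825/21994) = 21994/54339825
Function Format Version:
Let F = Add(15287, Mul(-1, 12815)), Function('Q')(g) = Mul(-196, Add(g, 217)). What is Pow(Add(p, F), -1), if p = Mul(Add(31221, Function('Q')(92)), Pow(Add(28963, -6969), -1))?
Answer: Rational(21994, 54339825) ≈ 0.00040475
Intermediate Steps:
Function('Q')(g) = Add(-42532, Mul(-196, g)) (Function('Q')(g) = Mul(-196, Add(217, g)) = Add(-42532, Mul(-196, g)))
F = 2472 (F = Add(15287, -12815) = 2472)
p = Rational(-29343, 21994) (p = Mul(Add(31221, Add(-42532, Mul(-196, 92))), Pow(Add(28963, -6969), -1)) = Mul(Add(31221, Add(-42532, -18032)), Pow(21994, -1)) = Mul(Add(31221, -60564), Rational(1, 21994)) = Mul(-29343, Rational(1, 21994)) = Rational(-29343, 21994) ≈ -1.3341)
Pow(Add(p, F), -1) = Pow(Add(Rational(-29343, 21994), 2472), -1) = Pow(Rational(54339825, 21994), -1) = Rational(21994, 54339825)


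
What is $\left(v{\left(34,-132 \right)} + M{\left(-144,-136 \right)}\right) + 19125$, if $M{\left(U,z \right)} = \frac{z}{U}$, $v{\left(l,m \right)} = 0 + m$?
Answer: $\frac{341891}{18} \approx 18994.0$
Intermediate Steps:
$v{\left(l,m \right)} = m$
$\left(v{\left(34,-132 \right)} + M{\left(-144,-136 \right)}\right) + 19125 = \left(-132 - \frac{136}{-144}\right) + 19125 = \left(-132 - - \frac{17}{18}\right) + 19125 = \left(-132 + \frac{17}{18}\right) + 19125 = - \frac{2359}{18} + 19125 = \frac{341891}{18}$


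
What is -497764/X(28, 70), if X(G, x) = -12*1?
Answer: 124441/3 ≈ 41480.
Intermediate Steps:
X(G, x) = -12
-497764/X(28, 70) = -497764/(-12) = -497764*(-1)/12 = -107*(-1163/3) = 124441/3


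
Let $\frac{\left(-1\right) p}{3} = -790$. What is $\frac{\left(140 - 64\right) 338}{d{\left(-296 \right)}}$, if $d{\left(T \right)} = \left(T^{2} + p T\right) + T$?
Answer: $- \frac{3211}{76775} \approx -0.041824$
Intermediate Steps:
$p = 2370$ ($p = \left(-3\right) \left(-790\right) = 2370$)
$d{\left(T \right)} = T^{2} + 2371 T$ ($d{\left(T \right)} = \left(T^{2} + 2370 T\right) + T = T^{2} + 2371 T$)
$\frac{\left(140 - 64\right) 338}{d{\left(-296 \right)}} = \frac{\left(140 - 64\right) 338}{\left(-296\right) \left(2371 - 296\right)} = \frac{76 \cdot 338}{\left(-296\right) 2075} = \frac{25688}{-614200} = 25688 \left(- \frac{1}{614200}\right) = - \frac{3211}{76775}$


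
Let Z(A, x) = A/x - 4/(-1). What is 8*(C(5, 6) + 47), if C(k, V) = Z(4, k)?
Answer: 2072/5 ≈ 414.40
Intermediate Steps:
Z(A, x) = 4 + A/x (Z(A, x) = A/x - 4*(-1) = A/x + 4 = 4 + A/x)
C(k, V) = 4 + 4/k
8*(C(5, 6) + 47) = 8*((4 + 4/5) + 47) = 8*((4 + 4*(⅕)) + 47) = 8*((4 + ⅘) + 47) = 8*(24/5 + 47) = 8*(259/5) = 2072/5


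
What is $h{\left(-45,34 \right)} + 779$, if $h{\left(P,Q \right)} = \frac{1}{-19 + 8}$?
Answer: $\frac{8568}{11} \approx 778.91$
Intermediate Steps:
$h{\left(P,Q \right)} = - \frac{1}{11}$ ($h{\left(P,Q \right)} = \frac{1}{-11} = - \frac{1}{11}$)
$h{\left(-45,34 \right)} + 779 = - \frac{1}{11} + 779 = \frac{8568}{11}$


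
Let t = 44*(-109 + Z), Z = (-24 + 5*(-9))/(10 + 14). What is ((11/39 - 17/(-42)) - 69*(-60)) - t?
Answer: 824750/91 ≈ 9063.2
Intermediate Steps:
Z = -23/8 (Z = (-24 - 45)/24 = -69*1/24 = -23/8 ≈ -2.8750)
t = -9845/2 (t = 44*(-109 - 23/8) = 44*(-895/8) = -9845/2 ≈ -4922.5)
((11/39 - 17/(-42)) - 69*(-60)) - t = ((11/39 - 17/(-42)) - 69*(-60)) - 1*(-9845/2) = ((11*(1/39) - 17*(-1/42)) + 4140) + 9845/2 = ((11/39 + 17/42) + 4140) + 9845/2 = (125/182 + 4140) + 9845/2 = 753605/182 + 9845/2 = 824750/91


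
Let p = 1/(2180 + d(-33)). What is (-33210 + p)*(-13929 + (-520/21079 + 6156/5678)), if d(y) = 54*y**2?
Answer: 1688112258225678328853/3649602335066 ≈ 4.6255e+8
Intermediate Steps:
p = 1/60986 (p = 1/(2180 + 54*(-33)**2) = 1/(2180 + 54*1089) = 1/(2180 + 58806) = 1/60986 ≈ 1.6397e-5)
(-33210 + p)*(-13929 + (-520/21079 + 6156/5678)) = (-33210 + 1/60986)*(-13929 + (-520/21079 + 6156/5678)) = -2025345059*(-13929 + (-520*1/21079 + 6156*(1/5678)))/60986 = -2025345059*(-13929 + (-520/21079 + 3078/2839))/60986 = -2025345059*(-13929 + 63404882/59843281)/60986 = -2025345059/60986*(-833493656167/59843281) = 1688112258225678328853/3649602335066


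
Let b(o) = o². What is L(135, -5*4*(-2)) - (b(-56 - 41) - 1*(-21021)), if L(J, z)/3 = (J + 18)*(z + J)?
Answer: 49895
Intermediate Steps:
L(J, z) = 3*(18 + J)*(J + z) (L(J, z) = 3*((J + 18)*(z + J)) = 3*((18 + J)*(J + z)) = 3*(18 + J)*(J + z))
L(135, -5*4*(-2)) - (b(-56 - 41) - 1*(-21021)) = (3*135² + 54*135 + 54*(-5*4*(-2)) + 3*135*(-5*4*(-2))) - ((-56 - 41)² - 1*(-21021)) = (3*18225 + 7290 + 54*(-20*(-2)) + 3*135*(-20*(-2))) - ((-97)² + 21021) = (54675 + 7290 + 54*40 + 3*135*40) - (9409 + 21021) = (54675 + 7290 + 2160 + 16200) - 1*30430 = 80325 - 30430 = 49895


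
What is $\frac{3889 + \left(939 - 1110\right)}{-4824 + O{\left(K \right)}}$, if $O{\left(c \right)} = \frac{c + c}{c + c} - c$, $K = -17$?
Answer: $- \frac{1859}{2403} \approx -0.77362$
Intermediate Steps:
$O{\left(c \right)} = 1 - c$ ($O{\left(c \right)} = \frac{2 c}{2 c} - c = 2 c \frac{1}{2 c} - c = 1 - c$)
$\frac{3889 + \left(939 - 1110\right)}{-4824 + O{\left(K \right)}} = \frac{3889 + \left(939 - 1110\right)}{-4824 + \left(1 - -17\right)} = \frac{3889 - 171}{-4824 + \left(1 + 17\right)} = \frac{3718}{-4824 + 18} = \frac{3718}{-4806} = 3718 \left(- \frac{1}{4806}\right) = - \frac{1859}{2403}$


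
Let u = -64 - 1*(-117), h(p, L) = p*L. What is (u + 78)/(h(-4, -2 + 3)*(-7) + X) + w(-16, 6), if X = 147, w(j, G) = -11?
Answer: -1794/175 ≈ -10.251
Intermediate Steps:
h(p, L) = L*p
u = 53 (u = -64 + 117 = 53)
(u + 78)/(h(-4, -2 + 3)*(-7) + X) + w(-16, 6) = (53 + 78)/(((-2 + 3)*(-4))*(-7) + 147) - 11 = 131/((1*(-4))*(-7) + 147) - 11 = 131/(-4*(-7) + 147) - 11 = 131/(28 + 147) - 11 = 131/175 - 11 = -1794/175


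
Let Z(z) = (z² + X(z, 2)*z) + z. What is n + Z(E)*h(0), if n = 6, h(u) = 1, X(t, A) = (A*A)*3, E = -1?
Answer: -6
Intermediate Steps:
X(t, A) = 3*A² (X(t, A) = A²*3 = 3*A²)
Z(z) = z² + 13*z (Z(z) = (z² + (3*2²)*z) + z = (z² + (3*4)*z) + z = (z² + 12*z) + z = z² + 13*z)
n + Z(E)*h(0) = 6 - (13 - 1)*1 = 6 - 1*12*1 = 6 - 12*1 = 6 - 12 = -6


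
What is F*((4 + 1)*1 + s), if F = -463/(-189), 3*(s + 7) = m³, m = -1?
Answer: -463/81 ≈ -5.7160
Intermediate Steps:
s = -22/3 (s = -7 + (⅓)*(-1)³ = -7 + (⅓)*(-1) = -7 - ⅓ = -22/3 ≈ -7.3333)
F = 463/189 (F = -463*(-1/189) = 463/189 ≈ 2.4497)
F*((4 + 1)*1 + s) = 463*((4 + 1)*1 - 22/3)/189 = 463*(5*1 - 22/3)/189 = 463*(5 - 22/3)/189 = (463/189)*(-7/3) = -463/81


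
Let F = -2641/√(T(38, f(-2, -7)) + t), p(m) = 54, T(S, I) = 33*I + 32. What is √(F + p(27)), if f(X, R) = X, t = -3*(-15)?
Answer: √(6534 - 29051*√11)/11 ≈ 27.245*I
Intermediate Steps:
t = 45
T(S, I) = 32 + 33*I
F = -2641*√11/11 (F = -2641/√((32 + 33*(-2)) + 45) = -2641/√((32 - 66) + 45) = -2641/√(-34 + 45) = -2641*√11/11 ≈ -796.29)
√(F + p(27)) = √(-2641*√11/11 + 54) = √(54 - 2641*√11/11)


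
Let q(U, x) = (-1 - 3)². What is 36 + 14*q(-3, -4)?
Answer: 260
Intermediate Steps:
q(U, x) = 16 (q(U, x) = (-4)² = 16)
36 + 14*q(-3, -4) = 36 + 14*16 = 36 + 224 = 260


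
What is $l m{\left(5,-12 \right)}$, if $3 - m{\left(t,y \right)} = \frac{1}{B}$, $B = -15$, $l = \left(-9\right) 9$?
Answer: $- \frac{1242}{5} \approx -248.4$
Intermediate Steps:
$l = -81$
$m{\left(t,y \right)} = \frac{46}{15}$ ($m{\left(t,y \right)} = 3 - \frac{1}{-15} = 3 - - \frac{1}{15} = 3 + \frac{1}{15} = \frac{46}{15}$)
$l m{\left(5,-12 \right)} = \left(-81\right) \frac{46}{15} = - \frac{1242}{5}$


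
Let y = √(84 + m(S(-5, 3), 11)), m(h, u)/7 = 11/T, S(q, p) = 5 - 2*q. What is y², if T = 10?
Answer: 917/10 ≈ 91.700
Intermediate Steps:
m(h, u) = 77/10 (m(h, u) = 7*(11/10) = 77/10)
y = √9170/10 (y = √(84 + 77/10) = √(917/10) = √9170/10 ≈ 9.5760)
y² = (√9170/10)² = 917/10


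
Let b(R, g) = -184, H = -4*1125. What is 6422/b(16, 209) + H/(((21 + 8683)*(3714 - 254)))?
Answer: -1208779703/34633216 ≈ -34.902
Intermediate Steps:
H = -4500
6422/b(16, 209) + H/(((21 + 8683)*(3714 - 254))) = 6422/(-184) - 4500*1/((21 + 8683)*(3714 - 254)) = 6422*(-1/184) - 4500/(8704*3460) = -3211/92 - 4500/30115840 = -3211/92 - 4500*1/30115840 = -3211/92 - 225/1505792 = -1208779703/34633216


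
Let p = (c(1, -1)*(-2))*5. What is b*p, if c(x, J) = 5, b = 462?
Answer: -23100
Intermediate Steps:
p = -50 (p = (5*(-2))*5 = -10*5 = -50)
b*p = 462*(-50) = -23100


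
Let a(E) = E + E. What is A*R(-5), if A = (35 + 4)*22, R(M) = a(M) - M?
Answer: -4290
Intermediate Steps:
a(E) = 2*E
R(M) = M (R(M) = 2*M - M = M)
A = 858 (A = 39*22 = 858)
A*R(-5) = 858*(-5) = -4290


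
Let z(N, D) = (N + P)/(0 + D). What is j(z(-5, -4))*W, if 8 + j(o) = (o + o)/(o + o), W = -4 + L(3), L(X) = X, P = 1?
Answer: 7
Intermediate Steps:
W = -1 (W = -4 + 3 = -1)
z(N, D) = (1 + N)/D (z(N, D) = (N + 1)/(0 + D) = (1 + N)/D)
j(o) = -7 (j(o) = -8 + (o + o)/(o + o) = -8 + (2*o)/((2*o)) = -8 + (2*o)*(1/(2*o)) = -8 + 1 = -7)
j(z(-5, -4))*W = -7*(-1) = 7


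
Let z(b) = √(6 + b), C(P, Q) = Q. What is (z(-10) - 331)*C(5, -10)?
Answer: 3310 - 20*I ≈ 3310.0 - 20.0*I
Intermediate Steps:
(z(-10) - 331)*C(5, -10) = (√(6 - 10) - 331)*(-10) = (√(-4) - 331)*(-10) = (2*I - 331)*(-10) = (-331 + 2*I)*(-10) = 3310 - 20*I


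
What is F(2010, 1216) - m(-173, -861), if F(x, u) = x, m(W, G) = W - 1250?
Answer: 3433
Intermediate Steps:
m(W, G) = -1250 + W
F(2010, 1216) - m(-173, -861) = 2010 - (-1250 - 173) = 2010 - 1*(-1423) = 2010 + 1423 = 3433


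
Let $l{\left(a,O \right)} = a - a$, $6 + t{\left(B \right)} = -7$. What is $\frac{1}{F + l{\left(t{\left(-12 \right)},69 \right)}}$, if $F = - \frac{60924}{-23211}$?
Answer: $\frac{7737}{20308} \approx 0.38098$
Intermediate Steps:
$t{\left(B \right)} = -13$ ($t{\left(B \right)} = -6 - 7 = -13$)
$l{\left(a,O \right)} = 0$
$F = \frac{20308}{7737}$ ($F = \left(-60924\right) \left(- \frac{1}{23211}\right) = \frac{20308}{7737} \approx 2.6248$)
$\frac{1}{F + l{\left(t{\left(-12 \right)},69 \right)}} = \frac{1}{\frac{20308}{7737} + 0} = \frac{1}{\frac{20308}{7737}} = \frac{7737}{20308}$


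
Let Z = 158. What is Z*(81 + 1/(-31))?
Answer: 396580/31 ≈ 12793.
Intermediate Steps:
Z*(81 + 1/(-31)) = 158*(81 + 1/(-31)) = 158*(81 - 1/31) = 158*(2510/31) = 396580/31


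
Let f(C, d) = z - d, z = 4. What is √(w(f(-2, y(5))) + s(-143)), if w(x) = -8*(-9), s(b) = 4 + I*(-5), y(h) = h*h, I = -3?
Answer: √91 ≈ 9.5394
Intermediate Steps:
y(h) = h²
f(C, d) = 4 - d
s(b) = 19 (s(b) = 4 - 3*(-5) = 4 + 15 = 19)
w(x) = 72
√(w(f(-2, y(5))) + s(-143)) = √(72 + 19) = √91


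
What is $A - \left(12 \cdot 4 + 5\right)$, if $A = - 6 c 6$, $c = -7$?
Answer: $199$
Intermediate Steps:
$A = 252$ ($A = \left(-6\right) \left(-7\right) 6 = 42 \cdot 6 = 252$)
$A - \left(12 \cdot 4 + 5\right) = 252 - \left(12 \cdot 4 + 5\right) = 252 - \left(48 + 5\right) = 252 - 53 = 199$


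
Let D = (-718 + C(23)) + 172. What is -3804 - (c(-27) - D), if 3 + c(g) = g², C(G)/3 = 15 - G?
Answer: -5100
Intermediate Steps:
C(G) = 45 - 3*G (C(G) = 3*(15 - G) = 45 - 3*G)
c(g) = -3 + g²
D = -570 (D = (-718 + (45 - 3*23)) + 172 = (-718 + (45 - 69)) + 172 = (-718 - 24) + 172 = -742 + 172 = -570)
-3804 - (c(-27) - D) = -3804 - ((-3 + (-27)²) - 1*(-570)) = -3804 - ((-3 + 729) + 570) = -3804 - (726 + 570) = -3804 - 1*1296 = -3804 - 1296 = -5100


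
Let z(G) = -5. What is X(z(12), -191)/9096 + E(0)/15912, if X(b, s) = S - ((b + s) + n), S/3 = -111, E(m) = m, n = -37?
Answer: -25/2274 ≈ -0.010994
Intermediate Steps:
S = -333 (S = 3*(-111) = -333)
X(b, s) = -296 - b - s (X(b, s) = -333 - ((b + s) - 37) = -333 - (-37 + b + s) = -333 + (37 - b - s) = -296 - b - s)
X(z(12), -191)/9096 + E(0)/15912 = (-296 - 1*(-5) - 1*(-191))/9096 + 0/15912 = (-296 + 5 + 191)*(1/9096) + 0*(1/15912) = -100*1/9096 + 0 = -25/2274 + 0 = -25/2274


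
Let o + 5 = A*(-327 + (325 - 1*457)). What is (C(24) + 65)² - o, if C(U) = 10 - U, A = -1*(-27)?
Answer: 14999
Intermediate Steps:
A = 27
o = -12398 (o = -5 + 27*(-327 + (325 - 1*457)) = -5 + 27*(-327 + (325 - 457)) = -5 + 27*(-327 - 132) = -5 + 27*(-459) = -5 - 12393 = -12398)
(C(24) + 65)² - o = ((10 - 1*24) + 65)² - 1*(-12398) = ((10 - 24) + 65)² + 12398 = (-14 + 65)² + 12398 = 51² + 12398 = 2601 + 12398 = 14999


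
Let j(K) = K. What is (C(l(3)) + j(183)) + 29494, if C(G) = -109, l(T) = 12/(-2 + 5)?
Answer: 29568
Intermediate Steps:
l(T) = 4 (l(T) = 12/3 = 12*(⅓) = 4)
(C(l(3)) + j(183)) + 29494 = (-109 + 183) + 29494 = 74 + 29494 = 29568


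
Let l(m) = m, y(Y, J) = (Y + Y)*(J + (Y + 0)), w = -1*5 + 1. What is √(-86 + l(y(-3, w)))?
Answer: 2*I*√11 ≈ 6.6332*I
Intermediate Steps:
w = -4 (w = -5 + 1 = -4)
y(Y, J) = 2*Y*(J + Y) (y(Y, J) = (2*Y)*(J + Y) = 2*Y*(J + Y))
√(-86 + l(y(-3, w))) = √(-86 + 2*(-3)*(-4 - 3)) = √(-86 + 2*(-3)*(-7)) = √(-86 + 42) = √(-44) = 2*I*√11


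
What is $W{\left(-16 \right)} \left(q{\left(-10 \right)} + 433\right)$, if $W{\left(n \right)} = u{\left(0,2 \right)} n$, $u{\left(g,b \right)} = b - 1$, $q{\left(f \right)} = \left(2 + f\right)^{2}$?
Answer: $-7952$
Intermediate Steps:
$u{\left(g,b \right)} = -1 + b$ ($u{\left(g,b \right)} = b - 1 = -1 + b$)
$W{\left(n \right)} = n$ ($W{\left(n \right)} = \left(-1 + 2\right) n = 1 n = n$)
$W{\left(-16 \right)} \left(q{\left(-10 \right)} + 433\right) = - 16 \left(\left(2 - 10\right)^{2} + 433\right) = - 16 \left(\left(-8\right)^{2} + 433\right) = - 16 \left(64 + 433\right) = \left(-16\right) 497 = -7952$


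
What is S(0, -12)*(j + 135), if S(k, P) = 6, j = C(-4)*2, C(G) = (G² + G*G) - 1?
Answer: 1182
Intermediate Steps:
C(G) = -1 + 2*G² (C(G) = (G² + G²) - 1 = 2*G² - 1 = -1 + 2*G²)
j = 62 (j = (-1 + 2*(-4)²)*2 = (-1 + 2*16)*2 = (-1 + 32)*2 = 31*2 = 62)
S(0, -12)*(j + 135) = 6*(62 + 135) = 6*197 = 1182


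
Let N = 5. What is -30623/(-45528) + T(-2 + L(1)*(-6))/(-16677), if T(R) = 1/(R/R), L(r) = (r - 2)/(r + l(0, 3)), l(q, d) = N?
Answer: 628111/933912 ≈ 0.67256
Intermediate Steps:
l(q, d) = 5
L(r) = (-2 + r)/(5 + r) (L(r) = (r - 2)/(r + 5) = (-2 + r)/(5 + r))
T(R) = 1 (T(R) = 1/1 = 1)
-30623/(-45528) + T(-2 + L(1)*(-6))/(-16677) = -30623/(-45528) + 1/(-16677) = -30623*(-1/45528) + 1*(-1/16677) = 113/168 - 1/16677 = 628111/933912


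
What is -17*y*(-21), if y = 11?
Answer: 3927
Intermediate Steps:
-17*y*(-21) = -17*11*(-21) = -187*(-21) = 3927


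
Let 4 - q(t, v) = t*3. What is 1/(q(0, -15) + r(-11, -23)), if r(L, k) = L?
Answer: -⅐ ≈ -0.14286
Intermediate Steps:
q(t, v) = 4 - 3*t (q(t, v) = 4 - t*3 = 4 - 3*t)
1/(q(0, -15) + r(-11, -23)) = 1/((4 - 3*0) - 11) = 1/((4 + 0) - 11) = 1/(4 - 11) = 1/(-7) = -⅐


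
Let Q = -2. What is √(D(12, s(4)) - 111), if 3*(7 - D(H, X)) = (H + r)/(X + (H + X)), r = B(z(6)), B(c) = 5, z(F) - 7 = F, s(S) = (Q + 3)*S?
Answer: I*√93855/30 ≈ 10.212*I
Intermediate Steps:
s(S) = S (s(S) = (-2 + 3)*S = 1*S = S)
z(F) = 7 + F
r = 5
D(H, X) = 7 - (5 + H)/(3*(H + 2*X)) (D(H, X) = 7 - (H + 5)/(3*(X + (H + X))) = 7 - (5 + H)/(3*(H + 2*X)))
√(D(12, s(4)) - 111) = √((-5 + 20*12 + 42*4)/(3*(12 + 2*4)) - 111) = √((-5 + 240 + 168)/(3*(12 + 8)) - 111) = √((⅓)*403/20 - 111) = √((⅓)*(1/20)*403 - 111) = √(403/60 - 111) = √(-6257/60) = I*√93855/30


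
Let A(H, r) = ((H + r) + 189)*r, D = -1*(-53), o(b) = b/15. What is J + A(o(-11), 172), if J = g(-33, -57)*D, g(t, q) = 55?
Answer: 973213/15 ≈ 64881.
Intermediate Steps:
o(b) = b/15 (o(b) = b*(1/15) = b/15)
D = 53
J = 2915 (J = 55*53 = 2915)
A(H, r) = r*(189 + H + r) (A(H, r) = (189 + H + r)*r = r*(189 + H + r))
J + A(o(-11), 172) = 2915 + 172*(189 + (1/15)*(-11) + 172) = 2915 + 172*(189 - 11/15 + 172) = 2915 + 172*(5404/15) = 2915 + 929488/15 = 973213/15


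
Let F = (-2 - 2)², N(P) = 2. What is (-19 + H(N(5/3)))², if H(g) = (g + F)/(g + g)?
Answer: 841/4 ≈ 210.25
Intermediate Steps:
F = 16 (F = (-4)² = 16)
H(g) = (16 + g)/(2*g) (H(g) = (g + 16)/(g + g) = (16 + g)/((2*g)) = (16 + g)*(1/(2*g)) = (16 + g)/(2*g))
(-19 + H(N(5/3)))² = (-19 + (½)*(16 + 2)/2)² = (-19 + (½)*(½)*18)² = (-19 + 9/2)² = (-29/2)² = 841/4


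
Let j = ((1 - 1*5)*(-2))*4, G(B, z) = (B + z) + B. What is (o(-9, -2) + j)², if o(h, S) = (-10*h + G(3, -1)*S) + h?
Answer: 10609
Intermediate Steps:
G(B, z) = z + 2*B
o(h, S) = -9*h + 5*S (o(h, S) = (-10*h + (-1 + 2*3)*S) + h = (-10*h + (-1 + 6)*S) + h = (-10*h + 5*S) + h = -9*h + 5*S)
j = 32 (j = ((1 - 5)*(-2))*4 = -4*(-2)*4 = 8*4 = 32)
(o(-9, -2) + j)² = ((-9*(-9) + 5*(-2)) + 32)² = ((81 - 10) + 32)² = (71 + 32)² = 103² = 10609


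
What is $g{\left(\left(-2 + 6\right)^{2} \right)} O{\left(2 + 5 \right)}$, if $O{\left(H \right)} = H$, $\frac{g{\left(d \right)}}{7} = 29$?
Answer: $1421$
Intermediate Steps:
$g{\left(d \right)} = 203$ ($g{\left(d \right)} = 7 \cdot 29 = 203$)
$g{\left(\left(-2 + 6\right)^{2} \right)} O{\left(2 + 5 \right)} = 203 \left(2 + 5\right) = 203 \cdot 7 = 1421$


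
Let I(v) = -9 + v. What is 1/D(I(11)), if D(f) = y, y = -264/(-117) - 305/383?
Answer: 14937/21809 ≈ 0.68490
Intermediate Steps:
y = 21809/14937 (y = -264*(-1/117) - 305*1/383 = 88/39 - 305/383 = 21809/14937 ≈ 1.4601)
D(f) = 21809/14937
1/D(I(11)) = 1/(21809/14937) = 14937/21809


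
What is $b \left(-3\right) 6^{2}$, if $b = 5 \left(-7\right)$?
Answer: $3780$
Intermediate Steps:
$b = -35$
$b \left(-3\right) 6^{2} = \left(-35\right) \left(-3\right) 6^{2} = 105 \cdot 36 = 3780$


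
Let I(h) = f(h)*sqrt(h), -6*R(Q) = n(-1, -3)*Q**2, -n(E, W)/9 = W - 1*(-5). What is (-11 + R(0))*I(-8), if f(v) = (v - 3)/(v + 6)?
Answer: -121*I*sqrt(2) ≈ -171.12*I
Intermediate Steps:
n(E, W) = -45 - 9*W (n(E, W) = -9*(W - 1*(-5)) = -9*(W + 5) = -9*(5 + W) = -45 - 9*W)
f(v) = (-3 + v)/(6 + v)
R(Q) = 3*Q**2 (R(Q) = -(-45 - 9*(-3))*Q**2/6 = -(-45 + 27)*Q**2/6 = -(-3)*Q**2 = 3*Q**2)
I(h) = sqrt(h)*(-3 + h)/(6 + h) (I(h) = ((-3 + h)/(6 + h))*sqrt(h) = sqrt(h)*(-3 + h)/(6 + h))
(-11 + R(0))*I(-8) = (-11 + 3*0**2)*(sqrt(-8)*(-3 - 8)/(6 - 8)) = (-11 + 3*0)*((2*I*sqrt(2))*(-11)/(-2)) = (-11 + 0)*((2*I*sqrt(2))*(-1/2)*(-11)) = -121*I*sqrt(2)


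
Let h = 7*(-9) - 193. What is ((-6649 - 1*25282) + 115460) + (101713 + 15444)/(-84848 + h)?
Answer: 7108534859/85104 ≈ 83528.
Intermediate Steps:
h = -256 (h = -63 - 193 = -256)
((-6649 - 1*25282) + 115460) + (101713 + 15444)/(-84848 + h) = ((-6649 - 1*25282) + 115460) + (101713 + 15444)/(-84848 - 256) = ((-6649 - 25282) + 115460) + 117157/(-85104) = (-31931 + 115460) + 117157*(-1/85104) = 83529 - 117157/85104 = 7108534859/85104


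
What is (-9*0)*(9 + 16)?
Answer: 0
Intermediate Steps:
(-9*0)*(9 + 16) = 0*25 = 0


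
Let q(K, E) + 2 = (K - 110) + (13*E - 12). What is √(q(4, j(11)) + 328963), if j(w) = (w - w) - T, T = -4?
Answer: √328895 ≈ 573.49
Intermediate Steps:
j(w) = 4 (j(w) = (w - w) - 1*(-4) = 0 + 4 = 4)
q(K, E) = -124 + K + 13*E (q(K, E) = -2 + ((K - 110) + (13*E - 12)) = -2 + ((-110 + K) + (-12 + 13*E)) = -2 + (-122 + K + 13*E) = -124 + K + 13*E)
√(q(4, j(11)) + 328963) = √((-124 + 4 + 13*4) + 328963) = √((-124 + 4 + 52) + 328963) = √(-68 + 328963) = √328895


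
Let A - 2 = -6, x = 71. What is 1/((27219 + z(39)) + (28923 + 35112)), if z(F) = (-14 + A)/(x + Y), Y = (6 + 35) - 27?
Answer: 85/7756572 ≈ 1.0958e-5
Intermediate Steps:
Y = 14 (Y = 41 - 27 = 14)
A = -4 (A = 2 - 6 = -4)
z(F) = -18/85 (z(F) = (-14 - 4)/(71 + 14) = -18/85)
1/((27219 + z(39)) + (28923 + 35112)) = 1/((27219 - 18/85) + (28923 + 35112)) = 1/(2313597/85 + 64035) = 1/(7756572/85) = 85/7756572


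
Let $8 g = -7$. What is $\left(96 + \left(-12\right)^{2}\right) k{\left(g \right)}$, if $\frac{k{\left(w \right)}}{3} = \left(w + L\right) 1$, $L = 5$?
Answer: $2970$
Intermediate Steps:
$g = - \frac{7}{8}$ ($g = \frac{1}{8} \left(-7\right) = - \frac{7}{8} \approx -0.875$)
$k{\left(w \right)} = 15 + 3 w$ ($k{\left(w \right)} = 3 \left(w + 5\right) 1 = 3 \left(5 + w\right) 1 = 3 \left(5 + w\right) = 15 + 3 w$)
$\left(96 + \left(-12\right)^{2}\right) k{\left(g \right)} = \left(96 + \left(-12\right)^{2}\right) \left(15 + 3 \left(- \frac{7}{8}\right)\right) = \left(96 + 144\right) \left(15 - \frac{21}{8}\right) = 240 \cdot \frac{99}{8} = 2970$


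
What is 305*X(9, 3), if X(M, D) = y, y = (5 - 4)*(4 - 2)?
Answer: 610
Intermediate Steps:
y = 2 (y = 1*2 = 2)
X(M, D) = 2
305*X(9, 3) = 305*2 = 610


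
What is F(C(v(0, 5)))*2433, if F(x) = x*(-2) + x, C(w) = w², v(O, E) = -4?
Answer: -38928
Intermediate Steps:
F(x) = -x (F(x) = -2*x + x = -x)
F(C(v(0, 5)))*2433 = -1*(-4)²*2433 = -1*16*2433 = -16*2433 = -38928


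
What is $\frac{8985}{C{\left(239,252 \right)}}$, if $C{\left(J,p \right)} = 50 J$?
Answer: $\frac{1797}{2390} \approx 0.75188$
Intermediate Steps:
$\frac{8985}{C{\left(239,252 \right)}} = \frac{8985}{50 \cdot 239} = \frac{8985}{11950} = 8985 \cdot \frac{1}{11950} = \frac{1797}{2390}$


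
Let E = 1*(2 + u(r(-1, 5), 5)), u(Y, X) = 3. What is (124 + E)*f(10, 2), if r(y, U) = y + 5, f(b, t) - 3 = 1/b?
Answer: 3999/10 ≈ 399.90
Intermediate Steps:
f(b, t) = 3 + 1/b
r(y, U) = 5 + y
E = 5 (E = 1*(2 + 3) = 1*5 = 5)
(124 + E)*f(10, 2) = (124 + 5)*(3 + 1/10) = 129*(3 + 1/10) = 129*(31/10) = 3999/10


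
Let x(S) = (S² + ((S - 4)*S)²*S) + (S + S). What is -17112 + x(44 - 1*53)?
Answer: -140250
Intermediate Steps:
x(S) = S² + 2*S + S³*(-4 + S)² (x(S) = (S² + ((-4 + S)*S)²*S) + 2*S = (S² + (S*(-4 + S))²*S) + 2*S = (S² + (S²*(-4 + S)²)*S) + 2*S = (S² + S³*(-4 + S)²) + 2*S = S² + 2*S + S³*(-4 + S)²)
-17112 + x(44 - 1*53) = -17112 + (44 - 1*53)*(2 + (44 - 1*53) + (44 - 1*53)²*(-4 + (44 - 1*53))²) = -17112 + (44 - 53)*(2 + (44 - 53) + (44 - 53)²*(-4 + (44 - 53))²) = -17112 - 9*(2 - 9 + (-9)²*(-4 - 9)²) = -17112 - 9*(2 - 9 + 81*(-13)²) = -17112 - 9*(2 - 9 + 81*169) = -17112 - 9*(2 - 9 + 13689) = -17112 - 9*13682 = -17112 - 123138 = -140250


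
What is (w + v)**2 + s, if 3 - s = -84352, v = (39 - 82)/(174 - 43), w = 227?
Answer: 2329349791/17161 ≈ 1.3574e+5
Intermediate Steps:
v = -43/131 ≈ -0.32824
s = 84355 (s = 3 - 1*(-84352) = 3 + 84352 = 84355)
(w + v)**2 + s = (227 - 43/131)**2 + 84355 = (29694/131)**2 + 84355 = 881733636/17161 + 84355 = 2329349791/17161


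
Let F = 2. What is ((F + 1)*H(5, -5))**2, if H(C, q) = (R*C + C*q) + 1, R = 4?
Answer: 144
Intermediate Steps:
H(C, q) = 1 + 4*C + C*q (H(C, q) = (4*C + C*q) + 1 = 1 + 4*C + C*q)
((F + 1)*H(5, -5))**2 = ((2 + 1)*(1 + 4*5 + 5*(-5)))**2 = (3*(1 + 20 - 25))**2 = (3*(-4))**2 = (-12)**2 = 144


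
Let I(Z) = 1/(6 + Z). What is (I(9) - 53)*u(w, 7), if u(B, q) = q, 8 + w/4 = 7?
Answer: -5558/15 ≈ -370.53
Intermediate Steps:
w = -4 (w = -32 + 4*7 = -32 + 28 = -4)
(I(9) - 53)*u(w, 7) = (1/(6 + 9) - 53)*7 = (1/15 - 53)*7 = -794/15*7 = -5558/15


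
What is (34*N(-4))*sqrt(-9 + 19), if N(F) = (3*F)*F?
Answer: 1632*sqrt(10) ≈ 5160.8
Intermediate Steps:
N(F) = 3*F**2
(34*N(-4))*sqrt(-9 + 19) = (34*(3*(-4)**2))*sqrt(-9 + 19) = (34*(3*16))*sqrt(10) = (34*48)*sqrt(10) = 1632*sqrt(10)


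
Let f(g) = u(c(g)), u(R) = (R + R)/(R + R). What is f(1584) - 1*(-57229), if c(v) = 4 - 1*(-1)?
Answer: 57230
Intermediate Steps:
c(v) = 5 (c(v) = 4 + 1 = 5)
u(R) = 1 (u(R) = (2*R)/((2*R)) = (2*R)*(1/(2*R)) = 1)
f(g) = 1
f(1584) - 1*(-57229) = 1 - 1*(-57229) = 1 + 57229 = 57230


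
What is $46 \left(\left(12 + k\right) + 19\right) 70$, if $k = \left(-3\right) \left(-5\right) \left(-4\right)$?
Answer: $-93380$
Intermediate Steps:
$k = -60$ ($k = 15 \left(-4\right) = -60$)
$46 \left(\left(12 + k\right) + 19\right) 70 = 46 \left(\left(12 - 60\right) + 19\right) 70 = 46 \left(-48 + 19\right) 70 = 46 \left(-29\right) 70 = \left(-1334\right) 70 = -93380$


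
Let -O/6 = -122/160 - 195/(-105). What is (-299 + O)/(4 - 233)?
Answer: 85559/64120 ≈ 1.3344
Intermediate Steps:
O = -1839/280 (O = -6*(-122/160 - 195/(-105)) = -6*(-122*1/160 - 195*(-1/105)) = -6*(-61/80 + 13/7) = -6*613/560 = -1839/280 ≈ -6.5679)
(-299 + O)/(4 - 233) = (-299 - 1839/280)/(4 - 233) = -85559/280/(-229) = -85559/280*(-1/229) = 85559/64120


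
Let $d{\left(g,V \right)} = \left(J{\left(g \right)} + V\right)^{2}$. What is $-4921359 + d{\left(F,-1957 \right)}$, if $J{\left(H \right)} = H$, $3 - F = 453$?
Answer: $872290$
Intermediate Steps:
$F = -450$ ($F = 3 - 453 = -450$)
$d{\left(g,V \right)} = \left(V + g\right)^{2}$ ($d{\left(g,V \right)} = \left(g + V\right)^{2} = \left(V + g\right)^{2}$)
$-4921359 + d{\left(F,-1957 \right)} = -4921359 + \left(-1957 - 450\right)^{2} = -4921359 + \left(-2407\right)^{2} = -4921359 + 5793649 = 872290$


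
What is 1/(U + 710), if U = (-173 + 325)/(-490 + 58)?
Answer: 54/38321 ≈ 0.0014091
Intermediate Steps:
U = -19/54 (U = 152/(-432) = 152*(-1/432) = -19/54 ≈ -0.35185)
1/(U + 710) = 1/(-19/54 + 710) = 1/(38321/54) = 54/38321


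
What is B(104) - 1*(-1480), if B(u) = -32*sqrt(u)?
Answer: 1480 - 64*sqrt(26) ≈ 1153.7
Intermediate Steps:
B(104) - 1*(-1480) = -64*sqrt(26) - 1*(-1480) = -64*sqrt(26) + 1480 = 1480 - 64*sqrt(26)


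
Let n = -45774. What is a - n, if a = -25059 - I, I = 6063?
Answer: 14652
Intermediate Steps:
a = -31122 (a = -25059 - 1*6063 = -25059 - 6063 = -31122)
a - n = -31122 - 1*(-45774) = -31122 + 45774 = 14652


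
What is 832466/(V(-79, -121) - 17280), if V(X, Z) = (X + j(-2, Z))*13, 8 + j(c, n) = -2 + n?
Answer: -416233/10005 ≈ -41.602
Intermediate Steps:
j(c, n) = -10 + n (j(c, n) = -8 + (-2 + n) = -10 + n)
V(X, Z) = -130 + 13*X + 13*Z (V(X, Z) = (X + (-10 + Z))*13 = (-10 + X + Z)*13 = -130 + 13*X + 13*Z)
832466/(V(-79, -121) - 17280) = 832466/((-130 + 13*(-79) + 13*(-121)) - 17280) = 832466/((-130 - 1027 - 1573) - 17280) = 832466/(-2730 - 17280) = 832466/(-20010) = 832466*(-1/20010) = -416233/10005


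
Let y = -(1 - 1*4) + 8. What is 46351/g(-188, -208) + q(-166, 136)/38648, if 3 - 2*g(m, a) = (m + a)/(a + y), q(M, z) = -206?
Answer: 352900549171/3768180 ≈ 93653.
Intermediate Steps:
y = 11 (y = -(1 - 4) + 8 = -1*(-3) + 8 = 3 + 8 = 11)
g(m, a) = 3/2 - (a + m)/(2*(11 + a)) (g(m, a) = 3/2 - (m + a)/(2*(a + 11)) = 3/2 - (a + m)/(2*(11 + a)))
46351/g(-188, -208) + q(-166, 136)/38648 = 46351/(((33 - 1*(-188) + 2*(-208))/(2*(11 - 208)))) - 206/38648 = 46351/(((½)*(33 + 188 - 416)/(-197))) - 206*1/38648 = 46351/(((½)*(-1/197)*(-195))) - 103/19324 = 46351/(195/394) - 103/19324 = 46351*(394/195) - 103/19324 = 18262294/195 - 103/19324 = 352900549171/3768180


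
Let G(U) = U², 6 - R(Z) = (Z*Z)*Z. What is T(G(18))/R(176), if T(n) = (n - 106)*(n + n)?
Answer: -70632/2725885 ≈ -0.025912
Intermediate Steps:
R(Z) = 6 - Z³ (R(Z) = 6 - Z*Z*Z = 6 - Z²*Z = 6 - Z³)
T(n) = 2*n*(-106 + n) (T(n) = (-106 + n)*(2*n) = 2*n*(-106 + n))
T(G(18))/R(176) = (2*18²*(-106 + 18²))/(6 - 1*176³) = (2*324*(-106 + 324))/(6 - 1*5451776) = (2*324*218)/(6 - 5451776) = 141264/(-5451770) = 141264*(-1/5451770) = -70632/2725885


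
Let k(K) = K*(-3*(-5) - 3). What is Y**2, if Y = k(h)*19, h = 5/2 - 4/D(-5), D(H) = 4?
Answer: 116964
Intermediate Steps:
h = 3/2 (h = 5/2 - 4/4 = 5*(1/2) - 4*1/4 = 5/2 - 1 = 3/2 ≈ 1.5000)
k(K) = 12*K (k(K) = K*(15 - 3) = K*12 = 12*K)
Y = 342 (Y = (12*(3/2))*19 = 18*19 = 342)
Y**2 = 342**2 = 116964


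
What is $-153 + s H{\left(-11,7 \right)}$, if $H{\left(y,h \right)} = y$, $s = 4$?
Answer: $-197$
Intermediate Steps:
$-153 + s H{\left(-11,7 \right)} = -153 + 4 \left(-11\right) = -153 - 44 = -197$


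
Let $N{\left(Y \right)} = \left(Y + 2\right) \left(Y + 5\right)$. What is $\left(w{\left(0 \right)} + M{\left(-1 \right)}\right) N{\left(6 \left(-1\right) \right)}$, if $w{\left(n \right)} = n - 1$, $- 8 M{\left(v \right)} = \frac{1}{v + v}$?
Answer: $- \frac{15}{4} \approx -3.75$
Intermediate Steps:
$M{\left(v \right)} = - \frac{1}{16 v}$ ($M{\left(v \right)} = - \frac{1}{8 \left(v + v\right)} = - \frac{1}{8 \cdot 2 v} = - \frac{\frac{1}{2} \frac{1}{v}}{8} = - \frac{1}{16 v}$)
$w{\left(n \right)} = -1 + n$ ($w{\left(n \right)} = n - 1 = -1 + n$)
$N{\left(Y \right)} = \left(2 + Y\right) \left(5 + Y\right)$
$\left(w{\left(0 \right)} + M{\left(-1 \right)}\right) N{\left(6 \left(-1\right) \right)} = \left(\left(-1 + 0\right) - \frac{1}{16 \left(-1\right)}\right) \left(10 + \left(6 \left(-1\right)\right)^{2} + 7 \cdot 6 \left(-1\right)\right) = \left(-1 - - \frac{1}{16}\right) \left(10 + \left(-6\right)^{2} + 7 \left(-6\right)\right) = \left(-1 + \frac{1}{16}\right) \left(10 + 36 - 42\right) = \left(- \frac{15}{16}\right) 4 = - \frac{15}{4}$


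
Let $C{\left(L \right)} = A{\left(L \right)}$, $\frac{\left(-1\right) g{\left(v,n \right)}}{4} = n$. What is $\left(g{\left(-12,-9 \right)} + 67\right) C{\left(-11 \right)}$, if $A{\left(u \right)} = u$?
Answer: $-1133$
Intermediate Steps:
$g{\left(v,n \right)} = - 4 n$
$C{\left(L \right)} = L$
$\left(g{\left(-12,-9 \right)} + 67\right) C{\left(-11 \right)} = \left(\left(-4\right) \left(-9\right) + 67\right) \left(-11\right) = \left(36 + 67\right) \left(-11\right) = 103 \left(-11\right) = -1133$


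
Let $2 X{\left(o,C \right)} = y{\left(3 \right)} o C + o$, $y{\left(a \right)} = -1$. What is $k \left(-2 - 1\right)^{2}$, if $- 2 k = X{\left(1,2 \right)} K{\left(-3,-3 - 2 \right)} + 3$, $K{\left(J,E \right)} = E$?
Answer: $- \frac{99}{4} \approx -24.75$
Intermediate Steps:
$X{\left(o,C \right)} = \frac{o}{2} - \frac{C o}{2}$ ($X{\left(o,C \right)} = \frac{- o C + o}{2} = \frac{- C o + o}{2} = \frac{o - C o}{2} = \frac{o}{2} - \frac{C o}{2}$)
$k = - \frac{11}{4}$ ($k = - \frac{\frac{1}{2} \cdot 1 \left(1 - 2\right) \left(-3 - 2\right) + 3}{2} = - \frac{\frac{1}{2} \cdot 1 \left(-1\right) \left(-5\right) + 3}{2} = - \frac{\left(- \frac{1}{2}\right) \left(-5\right) + 3}{2} = - \frac{\frac{5}{2} + 3}{2} = \left(- \frac{1}{2}\right) \frac{11}{2} = - \frac{11}{4} \approx -2.75$)
$k \left(-2 - 1\right)^{2} = - \frac{11 \left(-2 - 1\right)^{2}}{4} = - \frac{11 \left(-3\right)^{2}}{4} = \left(- \frac{11}{4}\right) 9 = - \frac{99}{4}$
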